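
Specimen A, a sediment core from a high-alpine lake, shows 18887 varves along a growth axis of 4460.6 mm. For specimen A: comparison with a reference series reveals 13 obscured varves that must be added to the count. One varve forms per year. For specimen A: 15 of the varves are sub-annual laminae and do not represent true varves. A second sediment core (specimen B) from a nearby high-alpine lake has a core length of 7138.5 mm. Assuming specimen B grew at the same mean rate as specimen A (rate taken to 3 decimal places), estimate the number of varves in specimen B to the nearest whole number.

Specimen A: true varve count = 18887 − 15 + 13 = 18885.
A: Extension rate ≈ 4460.6 / 18885 = 0.236 mm/year.
For B, 7138.5 / 0.236 = 30247.88 years ≈ 30248 varves.

30248 varves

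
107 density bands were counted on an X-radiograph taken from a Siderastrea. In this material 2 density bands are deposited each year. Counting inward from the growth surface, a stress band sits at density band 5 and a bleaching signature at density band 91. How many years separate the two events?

91 − 5 = 86 density bands lie between the two events.
Dividing by 2 density bands per year: 86 / 2 = 43 years.

43 yr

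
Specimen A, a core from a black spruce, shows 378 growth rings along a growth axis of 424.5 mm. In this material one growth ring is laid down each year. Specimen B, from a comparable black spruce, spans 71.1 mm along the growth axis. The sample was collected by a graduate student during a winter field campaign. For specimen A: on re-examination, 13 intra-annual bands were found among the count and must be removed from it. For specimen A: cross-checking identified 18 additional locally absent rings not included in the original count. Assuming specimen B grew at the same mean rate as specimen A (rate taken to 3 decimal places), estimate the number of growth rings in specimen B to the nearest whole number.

Specimen A: after corrections the count is 378 − 13 + 18 = 383 growth rings.
A: Mean rate = 424.5 mm / 383 years ≈ 1.108 mm per year.
For B, 71.1 / 1.108 = 64.17 years ≈ 64 growth rings.

64 growth rings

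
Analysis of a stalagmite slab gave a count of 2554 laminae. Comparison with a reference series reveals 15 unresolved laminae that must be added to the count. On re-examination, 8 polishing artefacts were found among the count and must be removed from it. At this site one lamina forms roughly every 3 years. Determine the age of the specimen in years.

7683 yr

After corrections the count is 2554 − 8 + 15 = 2561 laminae.
Multiplying by 3 years per lamina: 2561 × 3 = 7683 years.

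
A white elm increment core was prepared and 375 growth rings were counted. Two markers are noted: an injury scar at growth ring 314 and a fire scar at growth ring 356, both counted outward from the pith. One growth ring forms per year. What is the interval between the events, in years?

356 − 314 = 42 growth rings lie between the two events.
At one growth ring per year, 42 years elapsed between them.

42 years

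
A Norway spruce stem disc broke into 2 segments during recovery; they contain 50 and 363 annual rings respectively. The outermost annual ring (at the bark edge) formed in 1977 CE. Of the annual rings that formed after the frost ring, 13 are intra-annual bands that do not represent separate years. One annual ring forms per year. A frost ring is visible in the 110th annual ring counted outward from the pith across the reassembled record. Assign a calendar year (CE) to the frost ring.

Total annual rings = 50 + 363 = 413.
413 − 110 = 303 annual rings lie beyond the frost ring toward the bark edge.
Removing the 13 false annual rings leaves 303 − 13 = 290 true annual rings beyond the frost ring.
The annual ring at the bark edge is 1977 CE, so the frost ring dates to 1977 − 290 = 1687 CE.

1687 CE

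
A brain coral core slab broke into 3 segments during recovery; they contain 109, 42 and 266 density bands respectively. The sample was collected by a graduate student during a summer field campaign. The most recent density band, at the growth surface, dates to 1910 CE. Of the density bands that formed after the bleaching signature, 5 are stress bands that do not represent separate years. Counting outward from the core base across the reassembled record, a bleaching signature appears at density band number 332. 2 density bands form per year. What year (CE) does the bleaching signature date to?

Total density bands = 109 + 42 + 266 = 417.
The bleaching signature sits at density band 332 from the core base, so 417 − 332 = 85 density bands formed after it.
85 − 5 false = 80 true density bands after the bleaching signature.
80 density bands at 2 per year is 80 / 2 = 40 years.
The density band at the growth surface is 1910 CE, so the bleaching signature dates to 1910 − 40 = 1870 CE.

1870 CE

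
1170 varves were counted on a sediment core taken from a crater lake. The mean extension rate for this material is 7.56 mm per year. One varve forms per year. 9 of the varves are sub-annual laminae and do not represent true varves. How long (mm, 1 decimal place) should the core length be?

After corrections the count is 1170 − 9 = 1161 varves.
Predicted length = 7.56 mm/year × 1161 years = 8777.2 mm.

8777.2 mm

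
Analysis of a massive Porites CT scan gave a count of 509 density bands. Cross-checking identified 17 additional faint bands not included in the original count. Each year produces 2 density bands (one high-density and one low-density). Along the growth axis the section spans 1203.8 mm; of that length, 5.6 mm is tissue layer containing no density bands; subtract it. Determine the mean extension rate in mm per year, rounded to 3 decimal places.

4.556 mm per year

After corrections the count is 509 + 17 = 526 density bands.
Dividing by 2 density bands per year: 526 / 2 = 263 years.
Removing the 5.6 mm offcut leaves 1203.8 − 5.6 = 1198.2 mm.
1198.2 mm over 263 years gives 1198.2 / 263 ≈ 4.556 mm per year.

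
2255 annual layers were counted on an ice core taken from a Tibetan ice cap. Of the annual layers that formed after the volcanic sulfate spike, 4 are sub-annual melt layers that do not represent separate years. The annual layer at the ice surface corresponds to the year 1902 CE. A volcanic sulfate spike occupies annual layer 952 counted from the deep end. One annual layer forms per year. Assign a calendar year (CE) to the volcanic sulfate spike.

603 CE

Between annual layer 952 and the ice surface there are 2255 − 952 = 1303 annual layers.
1303 − 4 false = 1299 true annual layers after the volcanic sulfate spike.
The annual layer at the ice surface is 1902 CE, so the volcanic sulfate spike dates to 1902 − 1299 = 603 CE.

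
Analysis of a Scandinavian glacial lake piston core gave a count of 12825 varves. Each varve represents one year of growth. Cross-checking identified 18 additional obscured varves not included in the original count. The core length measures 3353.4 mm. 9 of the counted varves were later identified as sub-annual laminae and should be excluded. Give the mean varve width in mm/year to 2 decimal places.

True varve count = 12825 − 9 + 18 = 12834.
Mean rate = 3353.4 mm / 12834 years ≈ 0.26 mm/year.

0.26 mm/year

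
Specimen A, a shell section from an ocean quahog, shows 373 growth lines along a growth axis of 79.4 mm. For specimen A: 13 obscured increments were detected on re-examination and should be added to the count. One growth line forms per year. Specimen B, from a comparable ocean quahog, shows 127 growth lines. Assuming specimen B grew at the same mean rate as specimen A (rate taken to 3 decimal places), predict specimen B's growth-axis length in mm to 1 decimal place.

Specimen A: adjusted count: 373 + 13 = 386 growth lines.
A: 79.4 mm over 386 years gives 79.4 / 386 ≈ 0.206 mm/year.
Length of B = 0.206 × 127 = 26.2 mm.

26.2 mm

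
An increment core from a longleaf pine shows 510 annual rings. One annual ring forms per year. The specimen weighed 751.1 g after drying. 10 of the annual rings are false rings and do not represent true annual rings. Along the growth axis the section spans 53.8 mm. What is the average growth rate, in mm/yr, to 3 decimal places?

After corrections the count is 510 − 10 = 500 annual rings.
Extension rate ≈ 53.8 / 500 = 0.108 mm/yr.

0.108 mm/yr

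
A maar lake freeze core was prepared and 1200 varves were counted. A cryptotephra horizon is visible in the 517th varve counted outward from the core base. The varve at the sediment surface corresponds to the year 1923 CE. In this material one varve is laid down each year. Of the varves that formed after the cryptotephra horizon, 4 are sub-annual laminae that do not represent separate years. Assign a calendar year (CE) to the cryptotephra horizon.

1244 CE

1200 − 517 = 683 varves lie beyond the cryptotephra horizon toward the sediment surface.
Excluding 4 false varves: 683 − 4 = 679.
1923 − 679 = 1244 CE.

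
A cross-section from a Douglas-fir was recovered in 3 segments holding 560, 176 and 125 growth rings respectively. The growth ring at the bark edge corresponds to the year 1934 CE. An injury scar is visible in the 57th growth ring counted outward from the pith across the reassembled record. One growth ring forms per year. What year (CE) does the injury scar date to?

1130 CE

Total growth rings = 560 + 176 + 125 = 861.
Between growth ring 57 and the bark edge there are 861 − 57 = 804 growth rings.
The growth ring at the bark edge is 1934 CE, so the injury scar dates to 1934 − 804 = 1130 CE.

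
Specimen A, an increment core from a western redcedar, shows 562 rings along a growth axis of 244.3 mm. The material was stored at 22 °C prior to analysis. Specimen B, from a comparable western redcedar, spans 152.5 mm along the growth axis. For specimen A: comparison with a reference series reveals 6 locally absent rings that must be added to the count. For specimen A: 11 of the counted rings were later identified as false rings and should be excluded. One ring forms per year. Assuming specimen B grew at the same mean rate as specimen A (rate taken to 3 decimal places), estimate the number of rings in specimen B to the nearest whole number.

347 rings

Specimen A: true ring count = 562 − 11 + 6 = 557.
A: 244.3 mm over 557 years gives 244.3 / 557 ≈ 0.439 mm/year.
Specimen B: 152.5 mm / 0.439 mm per year = 347.38 years ≈ 347 rings.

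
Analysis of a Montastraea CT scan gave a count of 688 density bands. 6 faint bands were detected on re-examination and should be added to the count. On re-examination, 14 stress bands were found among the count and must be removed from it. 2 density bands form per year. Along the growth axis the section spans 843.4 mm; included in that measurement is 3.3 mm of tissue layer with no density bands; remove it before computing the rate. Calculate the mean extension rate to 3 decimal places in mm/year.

After corrections the count is 688 − 14 + 6 = 680 density bands.
680 density bands at 2 per year is 680 / 2 = 340 years.
Removing the 3.3 mm offcut leaves 843.4 − 3.3 = 840.1 mm.
Extension rate ≈ 840.1 / 340 = 2.471 mm/year.

2.471 mm/year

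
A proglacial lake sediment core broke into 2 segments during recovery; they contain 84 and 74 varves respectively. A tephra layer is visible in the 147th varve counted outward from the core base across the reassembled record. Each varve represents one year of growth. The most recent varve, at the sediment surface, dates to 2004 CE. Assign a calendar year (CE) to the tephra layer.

1993 CE

Total varves = 84 + 74 = 158.
The tephra layer sits at varve 147 from the core base, so 158 − 147 = 11 varves formed after it.
The varve at the sediment surface is 2004 CE, so the tephra layer dates to 2004 − 11 = 1993 CE.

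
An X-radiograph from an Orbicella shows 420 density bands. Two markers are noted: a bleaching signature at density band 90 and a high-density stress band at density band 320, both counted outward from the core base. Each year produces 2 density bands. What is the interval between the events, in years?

The two markers are separated by 320 − 90 = 230 density bands.
230 density bands at 2 per year is 230 / 2 = 115 years.

115 yr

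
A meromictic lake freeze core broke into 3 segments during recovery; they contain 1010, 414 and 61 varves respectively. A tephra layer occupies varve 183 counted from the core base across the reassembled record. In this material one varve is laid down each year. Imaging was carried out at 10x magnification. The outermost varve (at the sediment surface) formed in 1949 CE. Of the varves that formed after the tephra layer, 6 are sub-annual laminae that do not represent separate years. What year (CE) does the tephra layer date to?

Total varves = 1010 + 414 + 61 = 1485.
The tephra layer sits at varve 183 from the core base, so 1485 − 183 = 1302 varves formed after it.
Excluding 6 false varves: 1302 − 6 = 1296.
Counting back 1296 years from 1949 CE places the tephra layer in 1949 − 1296 = 653 CE.

653 CE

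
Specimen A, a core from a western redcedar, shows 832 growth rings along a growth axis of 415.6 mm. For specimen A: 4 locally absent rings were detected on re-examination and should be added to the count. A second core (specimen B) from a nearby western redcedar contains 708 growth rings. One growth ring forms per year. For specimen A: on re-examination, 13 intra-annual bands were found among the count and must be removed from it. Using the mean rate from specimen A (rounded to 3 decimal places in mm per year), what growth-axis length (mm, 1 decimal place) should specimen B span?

Specimen A: after corrections the count is 832 − 13 + 4 = 823 growth rings.
A: Extension rate ≈ 415.6 / 823 = 0.505 mm/year.
For B, 0.505 mm/year × 708 years = 357.5 mm.

357.5 mm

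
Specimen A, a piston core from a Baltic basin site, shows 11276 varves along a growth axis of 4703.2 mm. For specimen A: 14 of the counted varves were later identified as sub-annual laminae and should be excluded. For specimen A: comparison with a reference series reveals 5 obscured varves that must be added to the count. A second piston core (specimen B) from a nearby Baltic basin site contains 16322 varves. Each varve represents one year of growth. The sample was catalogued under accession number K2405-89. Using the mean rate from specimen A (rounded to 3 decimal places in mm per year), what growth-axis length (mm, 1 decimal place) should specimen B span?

Specimen A: after corrections the count is 11276 − 14 + 5 = 11267 varves.
A: Mean rate = 4703.2 mm / 11267 years ≈ 0.417 mm/year.
B's length ≈ 0.417 × 16322 = 6806.3 mm.

6806.3 mm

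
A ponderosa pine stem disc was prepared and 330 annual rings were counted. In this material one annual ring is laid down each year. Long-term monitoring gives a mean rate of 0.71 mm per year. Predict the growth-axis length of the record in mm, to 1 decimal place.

234.3 mm

330 years of growth are recorded.
Predicted length = 0.71 mm/year × 330 years = 234.3 mm.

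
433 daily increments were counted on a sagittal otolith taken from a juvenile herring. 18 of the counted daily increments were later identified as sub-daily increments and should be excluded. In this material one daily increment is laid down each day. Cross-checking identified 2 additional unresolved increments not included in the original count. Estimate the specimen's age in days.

Correcting the raw count gives 433 − 18 + 2 = 417 true daily increments.
At one daily increment per day, that is 417 days.

417 days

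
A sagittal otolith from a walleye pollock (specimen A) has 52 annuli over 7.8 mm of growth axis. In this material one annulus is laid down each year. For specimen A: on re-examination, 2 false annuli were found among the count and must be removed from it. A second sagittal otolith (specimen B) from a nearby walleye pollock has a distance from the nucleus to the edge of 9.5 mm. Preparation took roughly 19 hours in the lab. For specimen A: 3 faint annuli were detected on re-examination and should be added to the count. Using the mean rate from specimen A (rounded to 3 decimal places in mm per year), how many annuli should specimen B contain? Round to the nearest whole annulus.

Specimen A: after corrections the count is 52 − 2 + 3 = 53 annuli.
A: Extension rate ≈ 7.8 / 53 = 0.147 mm per year.
B spans 9.5 / 0.147 = 64.63 years ≈ 65 annuli.

65 annuli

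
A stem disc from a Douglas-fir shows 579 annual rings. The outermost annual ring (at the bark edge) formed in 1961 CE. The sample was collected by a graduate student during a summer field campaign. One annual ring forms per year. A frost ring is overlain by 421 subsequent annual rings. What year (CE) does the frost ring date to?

1540 CE

There are 421 annual rings younger than the frost ring.
1961 − 421 = 1540 CE.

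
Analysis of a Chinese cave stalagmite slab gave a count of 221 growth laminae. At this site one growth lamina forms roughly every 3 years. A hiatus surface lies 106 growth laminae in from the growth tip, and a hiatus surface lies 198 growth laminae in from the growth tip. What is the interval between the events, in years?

The two markers are separated by 198 − 106 = 92 growth laminae.
92 growth laminae at 3 years each span 92 × 3 = 276 years.

276 years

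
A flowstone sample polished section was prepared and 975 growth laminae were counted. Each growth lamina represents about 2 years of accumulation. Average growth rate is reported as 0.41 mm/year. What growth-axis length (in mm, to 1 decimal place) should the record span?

975 growth laminae at 2 years each span 975 × 2 = 1950 years.
Predicted length = 0.41 mm/year × 1950 years = 799.5 mm.

799.5 mm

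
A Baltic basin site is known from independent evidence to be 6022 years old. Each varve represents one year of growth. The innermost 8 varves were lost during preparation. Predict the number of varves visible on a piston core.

One varve per year gives 6022 varves over 6022 years.
6022 − 8 missed = 6014 varves expected in the prepared section.

6014 varves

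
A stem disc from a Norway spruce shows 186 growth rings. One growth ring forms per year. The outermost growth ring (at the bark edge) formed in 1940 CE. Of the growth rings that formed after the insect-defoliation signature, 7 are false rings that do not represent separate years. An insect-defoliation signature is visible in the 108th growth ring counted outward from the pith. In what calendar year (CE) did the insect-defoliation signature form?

Between growth ring 108 and the bark edge there are 186 − 108 = 78 growth rings.
Removing the 7 false growth rings leaves 78 − 7 = 71 true growth rings beyond the insect-defoliation signature.
1940 − 71 = 1869 CE.

1869 CE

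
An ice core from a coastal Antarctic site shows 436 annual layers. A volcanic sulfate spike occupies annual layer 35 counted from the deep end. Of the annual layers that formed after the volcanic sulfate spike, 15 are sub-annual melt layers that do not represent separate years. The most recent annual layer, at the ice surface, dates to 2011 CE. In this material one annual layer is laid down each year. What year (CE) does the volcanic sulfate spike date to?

1625 CE

Between annual layer 35 and the ice surface there are 436 − 35 = 401 annual layers.
Removing the 15 false annual layers leaves 401 − 15 = 386 true annual layers beyond the volcanic sulfate spike.
2011 − 386 = 1625 CE.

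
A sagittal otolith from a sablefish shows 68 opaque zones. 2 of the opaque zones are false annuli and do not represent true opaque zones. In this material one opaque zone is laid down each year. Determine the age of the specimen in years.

66 yr

Adjusted count: 68 − 2 = 66 opaque zones.
With a one-to-one opaque zone periodicity this is 66 years.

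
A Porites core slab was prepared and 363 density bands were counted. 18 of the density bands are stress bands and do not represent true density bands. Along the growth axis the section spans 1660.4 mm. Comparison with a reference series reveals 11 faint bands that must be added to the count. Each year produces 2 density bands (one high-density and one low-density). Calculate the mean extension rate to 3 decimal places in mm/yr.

After corrections the count is 363 − 18 + 11 = 356 density bands.
Dividing by 2 density bands per year: 356 / 2 = 178 years.
1660.4 mm over 178 years gives 1660.4 / 178 ≈ 9.328 mm/yr.

9.328 mm/yr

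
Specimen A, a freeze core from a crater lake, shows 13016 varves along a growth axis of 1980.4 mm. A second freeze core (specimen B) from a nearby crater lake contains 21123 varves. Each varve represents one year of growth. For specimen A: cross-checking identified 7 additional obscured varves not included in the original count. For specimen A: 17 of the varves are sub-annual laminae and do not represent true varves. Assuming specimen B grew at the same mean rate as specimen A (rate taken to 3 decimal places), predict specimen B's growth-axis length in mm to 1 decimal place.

Specimen A: after corrections the count is 13016 − 17 + 7 = 13006 varves.
A: 1980.4 mm over 13006 years gives 1980.4 / 13006 ≈ 0.152 mm per year.
B's length ≈ 0.152 × 21123 = 3210.7 mm.

3210.7 mm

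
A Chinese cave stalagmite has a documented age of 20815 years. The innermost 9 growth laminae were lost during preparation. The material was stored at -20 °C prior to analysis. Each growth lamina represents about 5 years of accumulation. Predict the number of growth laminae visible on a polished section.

At 5 years per growth lamina, 20815 / 5 = 4163 growth laminae are expected.
4163 − 9 missed = 4154 growth laminae expected in the prepared section.

4154 growth laminae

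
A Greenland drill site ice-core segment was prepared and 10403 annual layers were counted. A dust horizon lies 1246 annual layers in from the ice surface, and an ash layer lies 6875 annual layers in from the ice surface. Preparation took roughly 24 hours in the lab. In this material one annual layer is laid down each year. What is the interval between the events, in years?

6875 − 1246 = 5629 annual layers lie between the two events.
One annual layer per year makes the interval 5629 years.

5629 yr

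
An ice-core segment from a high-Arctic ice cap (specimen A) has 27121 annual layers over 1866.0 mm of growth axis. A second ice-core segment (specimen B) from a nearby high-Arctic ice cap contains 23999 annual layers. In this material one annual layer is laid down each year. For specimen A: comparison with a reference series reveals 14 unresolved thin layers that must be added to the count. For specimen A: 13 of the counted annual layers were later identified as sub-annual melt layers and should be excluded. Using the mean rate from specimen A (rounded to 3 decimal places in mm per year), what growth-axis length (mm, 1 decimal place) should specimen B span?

Specimen A: correcting the raw count gives 27121 − 13 + 14 = 27122 true annual layers.
A: 1866.0 mm over 27122 years gives 1866.0 / 27122 ≈ 0.069 mm per year.
B's length ≈ 0.069 × 23999 = 1655.9 mm.

1655.9 mm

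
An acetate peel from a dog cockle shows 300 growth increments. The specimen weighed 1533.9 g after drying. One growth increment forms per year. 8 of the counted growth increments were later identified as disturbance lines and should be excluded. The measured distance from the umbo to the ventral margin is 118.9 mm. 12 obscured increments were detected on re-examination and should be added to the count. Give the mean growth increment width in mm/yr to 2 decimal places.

Correcting the raw count gives 300 − 8 + 12 = 304 true growth increments.
Extension rate ≈ 118.9 / 304 = 0.39 mm/yr.

0.39 mm/yr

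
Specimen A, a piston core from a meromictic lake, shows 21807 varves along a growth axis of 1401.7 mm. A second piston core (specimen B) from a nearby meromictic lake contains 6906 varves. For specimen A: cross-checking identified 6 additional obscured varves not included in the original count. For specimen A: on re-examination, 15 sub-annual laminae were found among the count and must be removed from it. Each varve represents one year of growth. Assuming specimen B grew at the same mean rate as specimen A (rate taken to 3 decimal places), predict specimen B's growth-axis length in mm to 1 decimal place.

Specimen A: true varve count = 21807 − 15 + 6 = 21798.
A: 1401.7 mm over 21798 years gives 1401.7 / 21798 ≈ 0.064 mm per year.
B's length ≈ 0.064 × 6906 = 442.0 mm.

442.0 mm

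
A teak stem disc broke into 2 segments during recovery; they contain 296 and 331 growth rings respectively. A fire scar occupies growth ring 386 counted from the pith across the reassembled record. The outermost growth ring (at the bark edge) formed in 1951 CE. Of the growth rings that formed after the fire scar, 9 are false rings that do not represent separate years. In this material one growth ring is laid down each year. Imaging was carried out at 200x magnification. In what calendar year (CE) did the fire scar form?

Total growth rings = 296 + 331 = 627.
Between growth ring 386 and the bark edge there are 627 − 386 = 241 growth rings.
241 − 9 false = 232 true growth rings after the fire scar.
Counting back 232 years from 1951 CE places the fire scar in 1951 − 232 = 1719 CE.

1719 CE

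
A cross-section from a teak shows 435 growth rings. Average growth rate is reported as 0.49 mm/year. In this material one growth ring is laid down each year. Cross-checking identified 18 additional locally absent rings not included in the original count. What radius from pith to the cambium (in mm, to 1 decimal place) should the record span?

222.0 mm

After corrections the count is 435 + 18 = 453 growth rings.
453 years at 0.49 mm/year gives 0.49 × 453 = 222.0 mm.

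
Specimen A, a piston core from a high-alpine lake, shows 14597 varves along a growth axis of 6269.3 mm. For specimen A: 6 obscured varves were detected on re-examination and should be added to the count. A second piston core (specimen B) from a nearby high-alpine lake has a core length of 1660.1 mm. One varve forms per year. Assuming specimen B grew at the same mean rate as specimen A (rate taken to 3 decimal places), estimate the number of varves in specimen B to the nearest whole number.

3870 varves

Specimen A: adjusted count: 14597 + 6 = 14603 varves.
A: Mean rate = 6269.3 mm / 14603 years ≈ 0.429 mm/yr.
Specimen B: 1660.1 mm / 0.429 mm per year = 3869.70 years ≈ 3870 varves.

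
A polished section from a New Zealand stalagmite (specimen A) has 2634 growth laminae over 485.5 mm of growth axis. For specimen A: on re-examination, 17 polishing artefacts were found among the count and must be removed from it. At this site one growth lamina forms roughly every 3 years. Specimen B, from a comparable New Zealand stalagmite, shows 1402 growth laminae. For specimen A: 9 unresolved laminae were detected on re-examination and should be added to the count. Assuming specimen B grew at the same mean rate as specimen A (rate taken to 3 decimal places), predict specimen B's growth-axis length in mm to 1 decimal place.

Specimen A: true growth lamina count = 2634 − 17 + 9 = 2626.
Specimen A: 2626 growth laminae at 3 years each span 2626 × 3 = 7878 years.
A: 485.5 mm over 7878 years gives 485.5 / 7878 ≈ 0.062 mm/yr.
Specimen B: 1402 growth laminae at 3 years each span 1402 × 3 = 4206 years. For B, 0.062 mm/year × 4206 years = 260.8 mm.

260.8 mm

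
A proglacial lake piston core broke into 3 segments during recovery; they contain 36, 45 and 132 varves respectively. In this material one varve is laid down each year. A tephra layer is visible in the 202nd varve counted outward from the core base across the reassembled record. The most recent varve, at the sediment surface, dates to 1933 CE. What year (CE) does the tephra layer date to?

1922 CE

Total varves = 36 + 45 + 132 = 213.
213 − 202 = 11 varves lie beyond the tephra layer toward the sediment surface.
1933 − 11 = 1922 CE.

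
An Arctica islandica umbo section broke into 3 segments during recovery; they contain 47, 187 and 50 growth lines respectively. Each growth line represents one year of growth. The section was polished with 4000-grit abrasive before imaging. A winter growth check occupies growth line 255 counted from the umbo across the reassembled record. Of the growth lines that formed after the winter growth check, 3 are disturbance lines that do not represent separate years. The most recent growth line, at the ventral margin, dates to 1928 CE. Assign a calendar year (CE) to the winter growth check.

Total growth lines = 47 + 187 + 50 = 284.
284 − 255 = 29 growth lines lie beyond the winter growth check toward the ventral margin.
29 − 3 false = 26 true growth lines after the winter growth check.
Counting back 26 years from 1928 CE places the winter growth check in 1928 − 26 = 1902 CE.

1902 CE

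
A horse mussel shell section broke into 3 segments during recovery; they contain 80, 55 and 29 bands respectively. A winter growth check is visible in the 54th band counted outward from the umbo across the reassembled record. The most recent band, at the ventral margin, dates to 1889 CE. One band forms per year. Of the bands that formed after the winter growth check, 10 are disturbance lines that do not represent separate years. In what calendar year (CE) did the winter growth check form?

Total bands = 80 + 55 + 29 = 164.
The winter growth check sits at band 54 from the umbo, so 164 − 54 = 110 bands formed after it.
Excluding 10 false bands: 110 − 10 = 100.
The band at the ventral margin is 1889 CE, so the winter growth check dates to 1889 − 100 = 1789 CE.

1789 CE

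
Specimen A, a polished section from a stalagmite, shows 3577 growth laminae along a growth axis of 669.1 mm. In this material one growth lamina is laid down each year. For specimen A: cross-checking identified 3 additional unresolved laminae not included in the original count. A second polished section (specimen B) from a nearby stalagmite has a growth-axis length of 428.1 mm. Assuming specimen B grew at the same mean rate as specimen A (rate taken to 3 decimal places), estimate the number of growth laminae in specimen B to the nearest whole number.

Specimen A: true growth lamina count = 3577 + 3 = 3580.
A: Extension rate ≈ 669.1 / 3580 = 0.187 mm/yr.
B spans 428.1 / 0.187 = 2289.30 years ≈ 2289 growth laminae.

2289 growth laminae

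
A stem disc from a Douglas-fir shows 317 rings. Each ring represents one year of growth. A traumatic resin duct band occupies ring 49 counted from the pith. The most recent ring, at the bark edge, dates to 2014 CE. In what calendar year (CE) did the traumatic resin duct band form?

1746 CE

The traumatic resin duct band sits at ring 49 from the pith, so 317 − 49 = 268 rings formed after it.
Counting back 268 years from 2014 CE places the traumatic resin duct band in 2014 − 268 = 1746 CE.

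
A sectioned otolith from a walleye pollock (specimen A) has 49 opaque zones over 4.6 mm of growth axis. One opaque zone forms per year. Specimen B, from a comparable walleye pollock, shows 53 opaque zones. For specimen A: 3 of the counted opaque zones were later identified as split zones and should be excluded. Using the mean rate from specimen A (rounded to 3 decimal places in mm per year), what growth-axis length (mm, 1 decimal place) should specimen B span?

5.3 mm

Specimen A: after corrections the count is 49 − 3 = 46 opaque zones.
A: 4.6 mm over 46 years gives 4.6 / 46 ≈ 0.100 mm per year.
Length of B = 0.100 × 53 = 5.3 mm.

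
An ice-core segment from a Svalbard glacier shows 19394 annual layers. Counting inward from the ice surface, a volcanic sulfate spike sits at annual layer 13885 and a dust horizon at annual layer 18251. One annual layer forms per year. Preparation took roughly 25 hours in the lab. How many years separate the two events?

Separation: 18251 − 13885 = 4366 annual layers.
At one annual layer per year, 4366 years elapsed between them.

4366 yr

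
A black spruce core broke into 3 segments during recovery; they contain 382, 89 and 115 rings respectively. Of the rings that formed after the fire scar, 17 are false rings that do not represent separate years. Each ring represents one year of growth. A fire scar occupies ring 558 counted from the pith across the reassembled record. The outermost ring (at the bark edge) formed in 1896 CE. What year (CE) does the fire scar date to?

Total rings = 382 + 89 + 115 = 586.
Between ring 558 and the bark edge there are 586 − 558 = 28 rings.
Excluding 17 false rings: 28 − 17 = 11.
Counting back 11 years from 1896 CE places the fire scar in 1896 − 11 = 1885 CE.

1885 CE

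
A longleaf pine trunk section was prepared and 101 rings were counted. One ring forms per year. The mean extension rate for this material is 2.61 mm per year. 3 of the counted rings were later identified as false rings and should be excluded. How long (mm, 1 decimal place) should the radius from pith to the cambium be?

255.8 mm

Adjusted count: 101 − 3 = 98 rings.
98 years at 2.61 mm/year gives 2.61 × 98 = 255.8 mm.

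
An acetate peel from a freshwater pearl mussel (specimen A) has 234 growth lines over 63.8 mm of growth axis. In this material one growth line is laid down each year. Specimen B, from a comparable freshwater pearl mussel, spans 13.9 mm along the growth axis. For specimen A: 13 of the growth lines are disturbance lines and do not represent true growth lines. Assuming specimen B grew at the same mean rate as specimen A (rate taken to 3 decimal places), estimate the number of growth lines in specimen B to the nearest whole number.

48 growth lines

Specimen A: true growth line count = 234 − 13 = 221.
A: Mean rate = 63.8 mm / 221 years ≈ 0.289 mm/yr.
B spans 13.9 / 0.289 = 48.10 years ≈ 48 growth lines.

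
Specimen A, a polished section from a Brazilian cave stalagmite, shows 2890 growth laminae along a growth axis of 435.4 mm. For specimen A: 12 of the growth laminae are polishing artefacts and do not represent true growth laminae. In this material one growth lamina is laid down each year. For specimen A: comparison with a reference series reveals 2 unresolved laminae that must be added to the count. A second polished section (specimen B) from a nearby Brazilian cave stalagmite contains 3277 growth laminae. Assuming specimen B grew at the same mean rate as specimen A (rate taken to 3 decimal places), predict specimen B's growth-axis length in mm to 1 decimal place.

Specimen A: after corrections the count is 2890 − 12 + 2 = 2880 growth laminae.
A: Mean rate = 435.4 mm / 2880 years ≈ 0.151 mm/year.
Length of B = 0.151 × 3277 = 494.8 mm.

494.8 mm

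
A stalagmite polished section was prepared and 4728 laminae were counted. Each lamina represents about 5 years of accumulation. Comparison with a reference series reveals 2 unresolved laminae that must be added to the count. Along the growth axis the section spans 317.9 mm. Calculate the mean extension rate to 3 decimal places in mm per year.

After corrections the count is 4728 + 2 = 4730 laminae.
Multiplying by 5 years per lamina: 4730 × 5 = 23650 years.
Extension rate ≈ 317.9 / 23650 = 0.013 mm per year.

0.013 mm per year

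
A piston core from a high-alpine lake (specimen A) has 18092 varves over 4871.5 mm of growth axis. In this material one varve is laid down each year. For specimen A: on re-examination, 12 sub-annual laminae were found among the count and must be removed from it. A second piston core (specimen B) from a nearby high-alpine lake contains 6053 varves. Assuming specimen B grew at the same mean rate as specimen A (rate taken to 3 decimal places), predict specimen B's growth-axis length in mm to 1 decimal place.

Specimen A: correcting the raw count gives 18092 − 12 = 18080 true varves.
A: 4871.5 mm over 18080 years gives 4871.5 / 18080 ≈ 0.269 mm/year.
Length of B = 0.269 × 6053 = 1628.3 mm.

1628.3 mm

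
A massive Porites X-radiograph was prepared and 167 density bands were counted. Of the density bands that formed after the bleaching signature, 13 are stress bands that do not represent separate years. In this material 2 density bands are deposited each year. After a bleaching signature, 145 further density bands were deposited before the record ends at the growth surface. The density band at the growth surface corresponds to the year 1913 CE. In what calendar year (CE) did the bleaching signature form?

1847 CE

145 density bands formed after the bleaching signature.
145 − 13 false = 132 true density bands after the bleaching signature.
132 density bands at 2 per year is 132 / 2 = 66 years.
1913 − 66 = 1847 CE.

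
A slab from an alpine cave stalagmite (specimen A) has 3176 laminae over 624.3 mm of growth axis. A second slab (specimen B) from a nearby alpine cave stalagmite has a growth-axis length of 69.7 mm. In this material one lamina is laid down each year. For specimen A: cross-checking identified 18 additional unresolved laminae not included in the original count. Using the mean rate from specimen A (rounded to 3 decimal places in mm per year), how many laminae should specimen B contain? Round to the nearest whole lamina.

357 laminae

Specimen A: after corrections the count is 3176 + 18 = 3194 laminae.
A: 624.3 mm over 3194 years gives 624.3 / 3194 ≈ 0.195 mm per year.
For B, 69.7 / 0.195 = 357.44 years ≈ 357 laminae.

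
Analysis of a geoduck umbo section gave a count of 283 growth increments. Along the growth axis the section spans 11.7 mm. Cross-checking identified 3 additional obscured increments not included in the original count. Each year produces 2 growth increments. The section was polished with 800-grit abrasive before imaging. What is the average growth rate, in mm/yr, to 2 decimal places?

0.08 mm/yr

Adjusted count: 283 + 3 = 286 growth increments.
With 2 growth increments per year, 286 / 2 = 143 years.
11.7 mm over 143 years gives 11.7 / 143 ≈ 0.08 mm/yr.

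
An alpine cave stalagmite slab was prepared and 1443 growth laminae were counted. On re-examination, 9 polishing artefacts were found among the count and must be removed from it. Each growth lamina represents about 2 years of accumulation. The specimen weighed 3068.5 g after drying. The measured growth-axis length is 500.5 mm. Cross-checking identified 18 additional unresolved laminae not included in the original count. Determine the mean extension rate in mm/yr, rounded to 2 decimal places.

0.17 mm/yr

True growth lamina count = 1443 − 9 + 18 = 1452.
Multiplying by 2 years per growth lamina: 1452 × 2 = 2904 years.
Extension rate ≈ 500.5 / 2904 = 0.17 mm/yr.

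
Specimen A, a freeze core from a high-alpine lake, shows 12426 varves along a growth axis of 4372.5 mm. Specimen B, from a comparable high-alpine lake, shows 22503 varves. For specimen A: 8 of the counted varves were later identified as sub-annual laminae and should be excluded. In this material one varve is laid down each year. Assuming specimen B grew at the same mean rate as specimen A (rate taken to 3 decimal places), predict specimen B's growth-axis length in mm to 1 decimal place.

7921.1 mm

Specimen A: true varve count = 12426 − 8 = 12418.
A: Mean rate = 4372.5 mm / 12418 years ≈ 0.352 mm/yr.
B's length ≈ 0.352 × 22503 = 7921.1 mm.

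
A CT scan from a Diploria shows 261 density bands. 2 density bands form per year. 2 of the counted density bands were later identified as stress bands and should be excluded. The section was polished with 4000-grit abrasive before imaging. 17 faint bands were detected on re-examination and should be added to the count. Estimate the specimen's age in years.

138 years

Adjusted count: 261 − 2 + 17 = 276 density bands.
Dividing by 2 density bands per year: 276 / 2 = 138 years.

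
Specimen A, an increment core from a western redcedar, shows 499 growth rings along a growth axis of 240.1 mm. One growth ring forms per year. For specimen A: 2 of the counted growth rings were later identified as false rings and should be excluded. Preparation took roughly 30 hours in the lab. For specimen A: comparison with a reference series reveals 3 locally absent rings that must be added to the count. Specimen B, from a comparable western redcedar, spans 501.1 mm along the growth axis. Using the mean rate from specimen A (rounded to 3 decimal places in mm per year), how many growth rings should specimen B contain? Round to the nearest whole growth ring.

1044 growth rings

Specimen A: correcting the raw count gives 499 − 2 + 3 = 500 true growth rings.
A: Mean rate = 240.1 mm / 500 years ≈ 0.480 mm per year.
Specimen B: 501.1 mm / 0.480 mm per year = 1043.96 years ≈ 1044 growth rings.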